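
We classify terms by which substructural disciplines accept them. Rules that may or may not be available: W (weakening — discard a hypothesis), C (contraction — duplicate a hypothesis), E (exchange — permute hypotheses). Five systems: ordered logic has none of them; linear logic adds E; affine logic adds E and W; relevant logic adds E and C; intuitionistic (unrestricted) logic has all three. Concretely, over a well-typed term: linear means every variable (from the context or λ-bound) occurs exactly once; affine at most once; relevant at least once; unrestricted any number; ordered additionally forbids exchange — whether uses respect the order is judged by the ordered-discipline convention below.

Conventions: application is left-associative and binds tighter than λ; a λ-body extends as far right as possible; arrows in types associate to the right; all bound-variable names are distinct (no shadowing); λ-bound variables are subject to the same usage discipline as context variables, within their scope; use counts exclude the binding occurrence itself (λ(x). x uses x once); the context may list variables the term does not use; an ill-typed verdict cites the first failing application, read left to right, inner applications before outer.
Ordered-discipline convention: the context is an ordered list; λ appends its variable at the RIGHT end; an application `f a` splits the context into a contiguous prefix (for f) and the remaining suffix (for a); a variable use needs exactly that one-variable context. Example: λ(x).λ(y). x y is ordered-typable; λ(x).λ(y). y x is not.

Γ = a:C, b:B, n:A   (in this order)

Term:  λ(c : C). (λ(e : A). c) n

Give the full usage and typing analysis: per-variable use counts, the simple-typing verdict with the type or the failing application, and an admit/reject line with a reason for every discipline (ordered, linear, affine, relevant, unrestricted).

usage: a: 0; b: 0; n: 1; c (λ-bound): 1; e (λ-bound): 0
left-to-right use order: c, n
typing: the term checks, with type C -> C
ordered: ✗ — needs weakening: a, b, e unused
linear: ✗ — needs weakening: a, b, e unused
affine: ✓ — no duplicate uses among a, b, n, c, e
relevant: ✗ — needs weakening: a, b, e unused
unrestricted: ✓ — type-checks (C -> C) and nothing is barred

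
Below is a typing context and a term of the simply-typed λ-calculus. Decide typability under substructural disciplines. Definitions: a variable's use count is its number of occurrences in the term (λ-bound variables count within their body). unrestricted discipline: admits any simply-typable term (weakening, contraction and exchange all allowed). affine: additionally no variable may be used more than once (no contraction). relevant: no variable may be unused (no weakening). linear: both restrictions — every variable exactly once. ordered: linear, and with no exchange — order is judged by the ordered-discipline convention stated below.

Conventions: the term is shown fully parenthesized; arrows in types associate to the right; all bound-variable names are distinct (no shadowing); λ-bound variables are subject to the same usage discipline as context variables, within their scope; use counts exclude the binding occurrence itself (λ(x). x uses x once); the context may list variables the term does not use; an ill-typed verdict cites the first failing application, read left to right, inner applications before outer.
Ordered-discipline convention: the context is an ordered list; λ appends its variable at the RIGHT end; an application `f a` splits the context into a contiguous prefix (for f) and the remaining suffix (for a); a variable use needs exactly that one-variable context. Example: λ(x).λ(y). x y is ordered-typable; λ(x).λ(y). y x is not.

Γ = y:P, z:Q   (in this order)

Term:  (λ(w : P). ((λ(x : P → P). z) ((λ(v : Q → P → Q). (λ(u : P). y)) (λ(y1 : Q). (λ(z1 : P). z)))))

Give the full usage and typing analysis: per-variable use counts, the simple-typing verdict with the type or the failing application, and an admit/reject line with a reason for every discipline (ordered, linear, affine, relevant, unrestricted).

variable uses: y=1; z=2; w [bound]=0; x [bound]=0; v [bound]=0; u [bound]=0; y1 [bound]=0; z1 [bound]=0
left-to-right use order: z, y, z
typing: ✓ — P → Q
ordered: ✗ — z ×2 used more than once (contraction); w, x, v, u, y1, z1 never used (weakening)
linear: ✗ — z ×2 used more than once (contraction); w, x, v, u, y1, z1 never used (weakening)
affine: ✗ — z ×2 used more than once (contraction)
relevant: ✗ — w, x, v, u, y1, z1 never used (weakening)
unrestricted: ✓ — typability at P → Q is all that's needed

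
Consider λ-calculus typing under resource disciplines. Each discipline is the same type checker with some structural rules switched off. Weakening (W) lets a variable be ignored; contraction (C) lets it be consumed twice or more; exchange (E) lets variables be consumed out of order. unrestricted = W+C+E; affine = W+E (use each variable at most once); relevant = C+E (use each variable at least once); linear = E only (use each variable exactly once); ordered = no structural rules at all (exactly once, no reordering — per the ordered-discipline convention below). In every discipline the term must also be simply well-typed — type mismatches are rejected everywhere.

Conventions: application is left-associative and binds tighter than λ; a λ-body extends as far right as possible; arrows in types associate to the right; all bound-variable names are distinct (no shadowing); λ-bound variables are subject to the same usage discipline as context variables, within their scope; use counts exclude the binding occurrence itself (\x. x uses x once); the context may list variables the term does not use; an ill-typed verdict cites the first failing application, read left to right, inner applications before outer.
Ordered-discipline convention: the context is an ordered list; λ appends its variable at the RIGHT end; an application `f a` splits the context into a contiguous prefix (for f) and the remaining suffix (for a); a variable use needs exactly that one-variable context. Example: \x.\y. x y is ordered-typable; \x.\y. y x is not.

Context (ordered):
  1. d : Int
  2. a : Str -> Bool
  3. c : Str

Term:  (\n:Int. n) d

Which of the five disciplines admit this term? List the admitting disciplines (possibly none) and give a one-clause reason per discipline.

admitted by: affine, unrestricted
counts: d: 1×; a: 0×; c: 0×; n (bound): 1×
order of uses: n, d
typing: well-typed at Int
ordered: ✗, unused: a, c — weakening required
linear: ✗, unused: a, c — weakening required
affine: ✓, at most one use each (d, a, c, n)
relevant: ✗, unused: a, c — weakening required
unrestricted: ✓, simply typable at Int; W, C, E all held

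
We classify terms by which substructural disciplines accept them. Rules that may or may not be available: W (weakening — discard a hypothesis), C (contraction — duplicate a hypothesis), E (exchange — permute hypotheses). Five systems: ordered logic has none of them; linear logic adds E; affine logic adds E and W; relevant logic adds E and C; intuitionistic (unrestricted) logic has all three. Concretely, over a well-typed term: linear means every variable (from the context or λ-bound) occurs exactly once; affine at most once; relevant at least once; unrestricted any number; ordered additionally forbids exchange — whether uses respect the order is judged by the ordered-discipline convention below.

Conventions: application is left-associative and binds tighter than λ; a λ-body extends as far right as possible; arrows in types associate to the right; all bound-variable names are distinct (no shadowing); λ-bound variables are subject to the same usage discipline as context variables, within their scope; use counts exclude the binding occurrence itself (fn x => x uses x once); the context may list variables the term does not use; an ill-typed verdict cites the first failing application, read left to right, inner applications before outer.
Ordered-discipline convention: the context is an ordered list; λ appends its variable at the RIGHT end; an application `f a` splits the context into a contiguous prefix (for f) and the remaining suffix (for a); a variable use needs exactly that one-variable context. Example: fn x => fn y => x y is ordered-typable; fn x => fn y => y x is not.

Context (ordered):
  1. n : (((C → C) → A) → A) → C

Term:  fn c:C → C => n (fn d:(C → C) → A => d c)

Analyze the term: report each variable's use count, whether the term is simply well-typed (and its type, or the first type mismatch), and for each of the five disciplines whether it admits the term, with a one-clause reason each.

usage: n: 1×, c (λ-bound): 1×, d (λ-bound): 1×
left-to-right use order: n, d, c
typing: well-typed — term : (C → C) → C
ordered: ✗ — no ordered split (uses run n, d, c)
linear: ✓ — exactly-once usage across n, c, d
affine: ✓ — at most one use each (n, c, d)
relevant: ✓ — every one of n, c, d appears
unrestricted: ✓ — simply typable at (C → C) → C; W, C, E all held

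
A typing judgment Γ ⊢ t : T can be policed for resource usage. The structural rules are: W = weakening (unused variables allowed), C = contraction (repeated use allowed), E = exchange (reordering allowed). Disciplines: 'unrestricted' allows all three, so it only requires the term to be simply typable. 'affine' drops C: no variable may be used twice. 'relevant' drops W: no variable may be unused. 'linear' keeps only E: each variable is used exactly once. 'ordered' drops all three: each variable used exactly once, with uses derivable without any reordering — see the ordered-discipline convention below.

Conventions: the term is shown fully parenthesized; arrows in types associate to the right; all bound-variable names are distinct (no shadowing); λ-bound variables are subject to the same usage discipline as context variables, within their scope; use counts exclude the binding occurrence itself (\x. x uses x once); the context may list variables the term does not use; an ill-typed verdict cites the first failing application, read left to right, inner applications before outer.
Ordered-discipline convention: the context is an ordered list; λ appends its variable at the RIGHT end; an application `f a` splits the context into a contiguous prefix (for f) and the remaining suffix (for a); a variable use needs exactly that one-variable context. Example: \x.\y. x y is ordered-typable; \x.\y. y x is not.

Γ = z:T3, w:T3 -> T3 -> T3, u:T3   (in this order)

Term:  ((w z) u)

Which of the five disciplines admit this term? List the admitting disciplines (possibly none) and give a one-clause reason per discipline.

admitted by: linear, affine, relevant, unrestricted
variable uses: z=1, w=1, u=1
left-to-right use order: w, z, u
typing: well-typed — term : T3
ordered: ✗ — use order w, z, u needs exchange
linear: ✓ — each of z, w, u used exactly once
affine: ✓ — z, w, u: no repeats, contraction unneeded
relevant: ✓ — every one of z, w, u appears
unrestricted: ✓ — simply typable at T3; W, C, E all held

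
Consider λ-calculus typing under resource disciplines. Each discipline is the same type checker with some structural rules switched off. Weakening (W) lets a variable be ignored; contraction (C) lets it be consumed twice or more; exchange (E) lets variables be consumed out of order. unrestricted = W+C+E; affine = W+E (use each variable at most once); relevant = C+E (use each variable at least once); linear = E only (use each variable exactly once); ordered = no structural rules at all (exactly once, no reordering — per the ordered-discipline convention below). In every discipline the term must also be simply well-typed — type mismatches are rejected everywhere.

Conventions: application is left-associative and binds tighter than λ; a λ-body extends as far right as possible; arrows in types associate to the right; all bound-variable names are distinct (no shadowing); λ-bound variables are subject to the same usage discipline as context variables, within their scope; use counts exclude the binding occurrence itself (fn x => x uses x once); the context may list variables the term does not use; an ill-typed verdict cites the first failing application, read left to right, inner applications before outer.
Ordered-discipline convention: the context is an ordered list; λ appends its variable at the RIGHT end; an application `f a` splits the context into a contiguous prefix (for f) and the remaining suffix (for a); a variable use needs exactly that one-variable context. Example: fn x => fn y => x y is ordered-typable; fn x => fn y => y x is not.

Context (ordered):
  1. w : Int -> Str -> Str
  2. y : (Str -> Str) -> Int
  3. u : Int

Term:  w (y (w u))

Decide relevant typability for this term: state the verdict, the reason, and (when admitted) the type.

yes — none of w, y, u goes unused; term : Str -> Str
use counts: w=2; y=1; u=1
left-to-right use order: w, y, w, u
typing: well-typed — term : Str -> Str
per-discipline verdicts: ordered ✗, linear ✗, affine ✗, relevant ✓, unrestricted ✓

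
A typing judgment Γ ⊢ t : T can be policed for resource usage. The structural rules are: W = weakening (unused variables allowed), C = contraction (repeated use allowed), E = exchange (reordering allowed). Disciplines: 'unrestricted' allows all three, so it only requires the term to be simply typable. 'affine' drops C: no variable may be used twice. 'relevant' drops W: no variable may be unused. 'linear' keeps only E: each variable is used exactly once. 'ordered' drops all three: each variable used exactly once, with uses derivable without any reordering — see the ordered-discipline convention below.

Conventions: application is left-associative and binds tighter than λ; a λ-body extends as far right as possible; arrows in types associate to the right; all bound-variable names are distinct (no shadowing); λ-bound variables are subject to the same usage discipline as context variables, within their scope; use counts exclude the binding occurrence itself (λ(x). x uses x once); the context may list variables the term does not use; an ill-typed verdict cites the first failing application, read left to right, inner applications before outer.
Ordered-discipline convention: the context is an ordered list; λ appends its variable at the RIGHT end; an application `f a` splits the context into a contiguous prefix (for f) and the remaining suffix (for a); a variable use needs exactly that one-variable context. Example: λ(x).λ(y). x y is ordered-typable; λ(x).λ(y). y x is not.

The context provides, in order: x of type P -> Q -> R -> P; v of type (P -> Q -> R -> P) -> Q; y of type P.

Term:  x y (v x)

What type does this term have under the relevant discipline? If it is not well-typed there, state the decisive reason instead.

term : R -> P
usage: x: 2, v: 1, y: 1
order of uses: x, y, v, x
typing: ✓ — R -> P
across the five disciplines: ordered ✗ · linear ✗ · affine ✗ · relevant ✓ · unrestricted ✓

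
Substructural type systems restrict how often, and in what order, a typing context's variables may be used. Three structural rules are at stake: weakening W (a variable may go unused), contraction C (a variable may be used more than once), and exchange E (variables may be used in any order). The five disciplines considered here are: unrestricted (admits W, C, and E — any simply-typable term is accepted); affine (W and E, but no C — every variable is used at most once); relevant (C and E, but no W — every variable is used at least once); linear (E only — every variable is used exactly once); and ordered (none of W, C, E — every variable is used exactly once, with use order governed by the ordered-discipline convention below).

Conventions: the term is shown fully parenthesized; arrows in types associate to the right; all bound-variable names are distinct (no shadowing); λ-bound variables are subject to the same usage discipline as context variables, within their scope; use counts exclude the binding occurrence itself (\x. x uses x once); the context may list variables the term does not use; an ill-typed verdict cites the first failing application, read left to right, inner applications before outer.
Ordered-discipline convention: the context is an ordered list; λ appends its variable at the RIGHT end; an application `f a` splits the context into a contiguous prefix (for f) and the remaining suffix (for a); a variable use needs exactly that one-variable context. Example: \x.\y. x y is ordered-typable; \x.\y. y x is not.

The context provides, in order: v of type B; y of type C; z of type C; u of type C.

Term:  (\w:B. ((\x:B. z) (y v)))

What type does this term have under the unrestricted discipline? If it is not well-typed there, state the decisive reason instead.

not well-typed under unrestricted — the type mismatch rejects it
counts: v=1; y=1; z=1; u=0; w (bound)=0; x (bound)=0
left-to-right use order: z, y, v
typing: ill-typed: non-arrow in function slot: C
summary: ordered ✗; linear ✗; affine ✗; relevant ✗; unrestricted ✗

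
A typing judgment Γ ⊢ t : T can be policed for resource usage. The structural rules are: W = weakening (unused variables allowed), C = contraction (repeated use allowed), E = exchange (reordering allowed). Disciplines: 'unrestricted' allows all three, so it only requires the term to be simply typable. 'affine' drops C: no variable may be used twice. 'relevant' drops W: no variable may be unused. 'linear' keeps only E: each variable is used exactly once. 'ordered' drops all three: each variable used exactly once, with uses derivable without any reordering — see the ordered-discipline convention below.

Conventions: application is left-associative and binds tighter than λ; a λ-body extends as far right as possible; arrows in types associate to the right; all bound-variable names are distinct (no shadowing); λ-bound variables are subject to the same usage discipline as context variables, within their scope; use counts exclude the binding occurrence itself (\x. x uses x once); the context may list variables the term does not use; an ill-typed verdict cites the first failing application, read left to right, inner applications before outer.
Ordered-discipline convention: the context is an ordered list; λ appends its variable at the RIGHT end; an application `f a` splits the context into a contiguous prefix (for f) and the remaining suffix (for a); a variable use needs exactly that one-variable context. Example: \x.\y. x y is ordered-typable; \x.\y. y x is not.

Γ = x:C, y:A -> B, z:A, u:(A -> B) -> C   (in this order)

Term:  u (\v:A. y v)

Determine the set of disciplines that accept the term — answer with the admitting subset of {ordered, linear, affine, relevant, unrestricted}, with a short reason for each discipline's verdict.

admitted by: affine, unrestricted
use counts: x: 0×; y: 1×; z: 0×; u: 1×; v (λ-bound): 1×
uses in reading order: u, y, v
typing: well-typed — term : C
ordered: ✗, x, z left unused
linear: ✗, x, z left unused
affine: ✓, none of x, y, z, u, v used more than once
relevant: ✗, x, z left unused
unrestricted: ✓, typability at C is all that's needed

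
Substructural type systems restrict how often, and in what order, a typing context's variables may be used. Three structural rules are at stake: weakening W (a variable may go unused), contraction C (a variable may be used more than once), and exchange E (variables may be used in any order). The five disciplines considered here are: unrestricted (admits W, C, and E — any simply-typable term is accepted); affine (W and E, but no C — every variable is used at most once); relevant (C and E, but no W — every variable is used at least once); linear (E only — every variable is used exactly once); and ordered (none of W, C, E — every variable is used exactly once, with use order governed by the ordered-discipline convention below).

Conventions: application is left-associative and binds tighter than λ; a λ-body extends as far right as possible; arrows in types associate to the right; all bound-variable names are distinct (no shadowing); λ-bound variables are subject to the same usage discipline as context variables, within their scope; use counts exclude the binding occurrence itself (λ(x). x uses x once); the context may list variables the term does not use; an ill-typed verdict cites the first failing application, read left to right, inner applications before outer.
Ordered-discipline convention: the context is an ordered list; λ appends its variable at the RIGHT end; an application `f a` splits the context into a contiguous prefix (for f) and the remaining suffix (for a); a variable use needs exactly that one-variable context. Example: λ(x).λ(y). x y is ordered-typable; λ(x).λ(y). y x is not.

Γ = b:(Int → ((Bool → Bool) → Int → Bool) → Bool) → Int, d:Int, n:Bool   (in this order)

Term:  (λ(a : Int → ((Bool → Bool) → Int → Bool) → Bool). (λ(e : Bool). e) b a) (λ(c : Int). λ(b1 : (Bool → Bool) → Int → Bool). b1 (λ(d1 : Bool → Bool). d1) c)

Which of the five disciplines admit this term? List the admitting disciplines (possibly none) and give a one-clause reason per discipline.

accepted by: none
variable uses: b: 1×, d: 0×, n: 0×, a [bound]: 1×, e [bound]: 1×, c [bound]: 1×, b1 [bound]: 1×, d1 [bound]: 1×
order of uses: e, b, a, b1, d1, c
typing: ill-typed: an argument (Int → ((Bool → Bool) → Int → Bool) → Bool) → Int mismatches the expected Bool
ordered: ✗ — a type mismatch blocks all five
linear: ✗ — the type mismatch rejects it
affine: ✗ — not simply typable
relevant: ✗ — fails simple typing
unrestricted: ✗ — a type mismatch blocks all five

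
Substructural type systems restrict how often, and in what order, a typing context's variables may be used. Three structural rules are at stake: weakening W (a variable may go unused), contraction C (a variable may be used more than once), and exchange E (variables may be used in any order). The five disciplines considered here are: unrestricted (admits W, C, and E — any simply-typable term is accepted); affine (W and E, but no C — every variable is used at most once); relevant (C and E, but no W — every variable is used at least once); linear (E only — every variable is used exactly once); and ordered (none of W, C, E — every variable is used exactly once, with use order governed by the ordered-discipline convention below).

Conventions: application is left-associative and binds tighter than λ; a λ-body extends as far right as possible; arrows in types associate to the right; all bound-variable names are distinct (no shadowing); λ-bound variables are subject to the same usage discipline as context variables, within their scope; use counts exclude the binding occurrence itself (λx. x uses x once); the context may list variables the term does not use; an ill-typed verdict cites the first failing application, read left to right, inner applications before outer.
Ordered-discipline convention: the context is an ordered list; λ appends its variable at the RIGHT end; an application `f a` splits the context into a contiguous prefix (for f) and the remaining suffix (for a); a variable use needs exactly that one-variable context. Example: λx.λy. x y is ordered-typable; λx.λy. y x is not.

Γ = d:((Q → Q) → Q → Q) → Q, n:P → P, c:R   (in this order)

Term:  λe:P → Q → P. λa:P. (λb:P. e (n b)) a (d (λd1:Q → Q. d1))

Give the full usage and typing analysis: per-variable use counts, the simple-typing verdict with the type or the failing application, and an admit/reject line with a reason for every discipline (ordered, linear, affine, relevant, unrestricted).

counts: d ×1, n ×1, c ×0, e (bound) ×1, a (bound) ×1, b (bound) ×1, d1 (bound) ×1
uses in reading order: e, n, b, a, d, d1
typing: ✓ — (P → Q → P) → P → P
ordered: ✗, needs weakening: c unused
linear: ✗, needs weakening: c unused
affine: ✓, d, n, c, e, a, b, d1: no repeats, contraction unneeded
relevant: ✗, needs weakening: c unused
unrestricted: ✓, type-checks ((P → Q → P) → P → P) and nothing is barred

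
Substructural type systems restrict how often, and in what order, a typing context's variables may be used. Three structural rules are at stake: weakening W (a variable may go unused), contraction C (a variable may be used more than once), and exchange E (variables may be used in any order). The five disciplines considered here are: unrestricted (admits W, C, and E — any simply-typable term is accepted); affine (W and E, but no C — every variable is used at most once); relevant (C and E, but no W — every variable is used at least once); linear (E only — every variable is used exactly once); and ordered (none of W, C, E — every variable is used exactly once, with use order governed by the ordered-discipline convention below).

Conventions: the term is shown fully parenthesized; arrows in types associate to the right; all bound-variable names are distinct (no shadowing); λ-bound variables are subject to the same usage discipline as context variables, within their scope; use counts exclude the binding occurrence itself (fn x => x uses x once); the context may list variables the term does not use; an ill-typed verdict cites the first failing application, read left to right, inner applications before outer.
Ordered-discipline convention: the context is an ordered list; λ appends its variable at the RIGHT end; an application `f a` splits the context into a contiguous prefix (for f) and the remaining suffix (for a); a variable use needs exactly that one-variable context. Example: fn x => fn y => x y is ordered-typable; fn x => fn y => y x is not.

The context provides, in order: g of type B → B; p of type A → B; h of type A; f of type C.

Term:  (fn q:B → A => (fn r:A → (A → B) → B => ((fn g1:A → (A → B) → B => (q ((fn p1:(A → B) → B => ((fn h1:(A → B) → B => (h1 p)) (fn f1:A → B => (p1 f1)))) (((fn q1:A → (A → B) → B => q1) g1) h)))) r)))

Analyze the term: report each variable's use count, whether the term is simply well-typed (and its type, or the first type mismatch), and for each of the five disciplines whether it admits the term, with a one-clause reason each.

variable uses: g: 0×; p: 1×; h: 1×; f: 0×; q (λ-bound): 1×; r (λ-bound): 1×; g1 (λ-bound): 1×; p1 (λ-bound): 1×; h1 (λ-bound): 1×; f1 (λ-bound): 1×; q1 (λ-bound): 1×
order of uses: q, h1, p, p1, f1, q1, g1, h, r
typing: well-typed at (B → A) → (A → (A → B) → B) → A
ordered: ✗, g, f left unused
linear: ✗, g, f left unused
affine: ✓, at most one use each (g, p, h, f, q, r, g1, p1, h1, f1, q1)
relevant: ✗, g, f left unused
unrestricted: ✓, simply typable at (B → A) → (A → (A → B) → B) → A; W, C, E all held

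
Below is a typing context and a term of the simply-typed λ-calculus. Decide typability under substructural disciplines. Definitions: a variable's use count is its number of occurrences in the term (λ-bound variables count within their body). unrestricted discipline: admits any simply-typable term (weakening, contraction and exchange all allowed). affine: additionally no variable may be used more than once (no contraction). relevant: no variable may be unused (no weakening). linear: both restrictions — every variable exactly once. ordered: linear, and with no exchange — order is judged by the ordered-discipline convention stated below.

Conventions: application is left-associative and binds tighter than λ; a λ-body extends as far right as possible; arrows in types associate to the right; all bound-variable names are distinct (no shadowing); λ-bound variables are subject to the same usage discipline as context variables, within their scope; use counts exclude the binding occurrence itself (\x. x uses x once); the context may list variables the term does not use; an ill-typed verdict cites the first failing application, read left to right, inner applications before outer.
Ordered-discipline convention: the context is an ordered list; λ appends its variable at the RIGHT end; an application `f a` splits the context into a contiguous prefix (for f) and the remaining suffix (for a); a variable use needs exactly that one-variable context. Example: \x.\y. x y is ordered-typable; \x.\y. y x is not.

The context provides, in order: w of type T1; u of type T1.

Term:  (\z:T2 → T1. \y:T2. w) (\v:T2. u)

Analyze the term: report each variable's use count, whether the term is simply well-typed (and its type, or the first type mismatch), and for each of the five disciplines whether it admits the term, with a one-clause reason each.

counts: w: 1, u: 1, z (λ-bound): 0, y (λ-bound): 0, v (λ-bound): 0
left-to-right use order: w, u
typing: well-typed at T2 → T1
ordered: ✗ — z, y, v left unused
linear: ✗ — z, y, v left unused
affine: ✓ — none of w, u, z, y, v used more than once
relevant: ✗ — z, y, v left unused
unrestricted: ✓ — type-checks (T2 → T1) and nothing is barred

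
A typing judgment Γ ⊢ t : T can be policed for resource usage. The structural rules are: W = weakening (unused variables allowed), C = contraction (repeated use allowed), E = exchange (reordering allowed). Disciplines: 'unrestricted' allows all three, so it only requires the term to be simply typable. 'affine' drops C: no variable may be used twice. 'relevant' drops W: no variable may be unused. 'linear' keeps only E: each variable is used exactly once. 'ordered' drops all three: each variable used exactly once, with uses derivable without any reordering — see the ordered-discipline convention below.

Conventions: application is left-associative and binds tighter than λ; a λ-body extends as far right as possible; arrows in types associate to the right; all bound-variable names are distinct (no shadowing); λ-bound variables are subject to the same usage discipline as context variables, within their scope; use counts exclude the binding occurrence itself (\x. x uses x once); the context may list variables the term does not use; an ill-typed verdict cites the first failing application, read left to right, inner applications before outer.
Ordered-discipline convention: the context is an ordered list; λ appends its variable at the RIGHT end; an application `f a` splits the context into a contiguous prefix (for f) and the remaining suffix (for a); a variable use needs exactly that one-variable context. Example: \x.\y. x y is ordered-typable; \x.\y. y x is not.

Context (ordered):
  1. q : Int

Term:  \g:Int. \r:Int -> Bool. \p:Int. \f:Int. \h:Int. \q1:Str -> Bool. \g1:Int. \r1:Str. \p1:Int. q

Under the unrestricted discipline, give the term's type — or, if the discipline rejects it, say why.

term : Int -> (Int -> Bool) -> Int -> Int -> Int -> (Str -> Bool) -> Int -> Str -> Int -> Int
variable uses: q ×1, g [bound] ×0, r [bound] ×0, p [bound] ×0, f [bound] ×0, h [bound] ×0, q1 [bound] ×0, g1 [bound] ×0, r1 [bound] ×0, p1 [bound] ×0
uses in reading order: q
typing: well-typed at Int -> (Int -> Bool) -> Int -> Int -> Int -> (Str -> Bool) -> Int -> Str -> Int -> Int
per-discipline verdicts: ordered ✗ | linear ✗ | affine ✓ | relevant ✗ | unrestricted ✓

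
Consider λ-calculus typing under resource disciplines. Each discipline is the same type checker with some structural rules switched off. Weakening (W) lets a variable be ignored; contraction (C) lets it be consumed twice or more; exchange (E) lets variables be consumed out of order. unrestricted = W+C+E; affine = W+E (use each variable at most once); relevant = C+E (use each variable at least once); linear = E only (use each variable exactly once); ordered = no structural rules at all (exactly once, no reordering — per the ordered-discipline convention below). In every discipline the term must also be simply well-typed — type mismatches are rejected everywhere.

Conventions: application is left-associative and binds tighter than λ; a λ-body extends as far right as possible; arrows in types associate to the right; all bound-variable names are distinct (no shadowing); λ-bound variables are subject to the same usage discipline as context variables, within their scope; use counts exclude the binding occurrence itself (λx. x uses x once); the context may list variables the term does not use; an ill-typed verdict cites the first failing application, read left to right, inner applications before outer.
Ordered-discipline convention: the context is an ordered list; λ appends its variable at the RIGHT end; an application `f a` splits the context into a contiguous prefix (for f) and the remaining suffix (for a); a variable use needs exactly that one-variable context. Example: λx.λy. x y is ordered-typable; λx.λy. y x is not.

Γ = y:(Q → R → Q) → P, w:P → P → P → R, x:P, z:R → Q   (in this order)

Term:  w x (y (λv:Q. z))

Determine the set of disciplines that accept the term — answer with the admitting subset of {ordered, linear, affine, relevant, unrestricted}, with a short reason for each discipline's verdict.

accepted by: affine, unrestricted
use counts: y: 1, w: 1, x: 1, z: 1, v (λ-bound): 0
uses in reading order: w, x, y, z
typing: the term checks, with type P → R
ordered: ✗ — unused: v — weakening required
linear: ✗ — unused: v — weakening required
affine: ✓ — none of y, w, x, z, v used more than once
relevant: ✗ — unused: v — weakening required
unrestricted: ✓ — typability at P → R is all that's needed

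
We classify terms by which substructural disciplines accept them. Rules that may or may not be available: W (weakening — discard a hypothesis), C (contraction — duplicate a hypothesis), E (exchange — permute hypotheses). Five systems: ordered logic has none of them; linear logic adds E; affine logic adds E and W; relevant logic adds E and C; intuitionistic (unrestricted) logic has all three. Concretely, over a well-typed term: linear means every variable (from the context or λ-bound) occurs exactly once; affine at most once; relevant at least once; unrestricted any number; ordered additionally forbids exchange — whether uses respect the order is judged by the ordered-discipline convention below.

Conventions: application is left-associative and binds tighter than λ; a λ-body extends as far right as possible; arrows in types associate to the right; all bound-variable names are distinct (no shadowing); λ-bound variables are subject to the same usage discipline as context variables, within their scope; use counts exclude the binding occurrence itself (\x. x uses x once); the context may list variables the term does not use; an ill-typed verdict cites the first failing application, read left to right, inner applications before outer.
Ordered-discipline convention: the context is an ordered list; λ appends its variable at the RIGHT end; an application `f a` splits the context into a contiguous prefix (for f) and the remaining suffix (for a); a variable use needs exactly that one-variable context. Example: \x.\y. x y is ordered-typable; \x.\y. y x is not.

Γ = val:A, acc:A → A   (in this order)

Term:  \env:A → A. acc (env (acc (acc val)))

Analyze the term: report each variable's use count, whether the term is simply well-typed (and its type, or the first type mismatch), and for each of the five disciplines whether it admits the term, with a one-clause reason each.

variable uses: val ×1; acc ×3; env [bound] ×1
order of uses: acc, env, acc, acc, val
typing: the term checks, with type (A → A) → A
ordered: ✗, needs contraction — acc ×3
linear: ✗, needs contraction — acc ×3
affine: ✗, needs contraction — acc ×3
relevant: ✓, none of val, acc, env goes unused
unrestricted: ✓, well-typed at (A → A) → A; no restrictions here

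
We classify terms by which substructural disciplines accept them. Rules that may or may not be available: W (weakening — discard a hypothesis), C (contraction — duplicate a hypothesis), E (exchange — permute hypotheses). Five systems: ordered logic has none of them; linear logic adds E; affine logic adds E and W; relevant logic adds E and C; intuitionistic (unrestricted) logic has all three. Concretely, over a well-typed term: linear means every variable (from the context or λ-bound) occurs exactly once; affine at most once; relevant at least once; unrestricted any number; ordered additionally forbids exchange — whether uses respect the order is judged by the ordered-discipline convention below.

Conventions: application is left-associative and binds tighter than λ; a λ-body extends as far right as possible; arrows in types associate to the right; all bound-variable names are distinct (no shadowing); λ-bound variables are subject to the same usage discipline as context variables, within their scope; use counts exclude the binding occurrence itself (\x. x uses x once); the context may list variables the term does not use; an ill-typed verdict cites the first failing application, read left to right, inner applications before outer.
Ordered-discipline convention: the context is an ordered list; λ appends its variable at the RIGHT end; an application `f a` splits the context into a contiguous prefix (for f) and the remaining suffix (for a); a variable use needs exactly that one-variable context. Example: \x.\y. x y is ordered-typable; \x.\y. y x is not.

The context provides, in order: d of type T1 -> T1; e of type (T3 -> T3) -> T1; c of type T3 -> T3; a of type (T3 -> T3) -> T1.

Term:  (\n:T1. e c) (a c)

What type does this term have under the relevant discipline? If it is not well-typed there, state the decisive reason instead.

not well-typed under relevant — unused: d, n — weakening required
counts: d=0, e=1, c=2, a=1, n (bound)=0
order of uses: e, c, a, c
typing: the term checks, with type T1
all disciplines: ordered ✗ | linear ✗ | affine ✗ | relevant ✗ | unrestricted ✓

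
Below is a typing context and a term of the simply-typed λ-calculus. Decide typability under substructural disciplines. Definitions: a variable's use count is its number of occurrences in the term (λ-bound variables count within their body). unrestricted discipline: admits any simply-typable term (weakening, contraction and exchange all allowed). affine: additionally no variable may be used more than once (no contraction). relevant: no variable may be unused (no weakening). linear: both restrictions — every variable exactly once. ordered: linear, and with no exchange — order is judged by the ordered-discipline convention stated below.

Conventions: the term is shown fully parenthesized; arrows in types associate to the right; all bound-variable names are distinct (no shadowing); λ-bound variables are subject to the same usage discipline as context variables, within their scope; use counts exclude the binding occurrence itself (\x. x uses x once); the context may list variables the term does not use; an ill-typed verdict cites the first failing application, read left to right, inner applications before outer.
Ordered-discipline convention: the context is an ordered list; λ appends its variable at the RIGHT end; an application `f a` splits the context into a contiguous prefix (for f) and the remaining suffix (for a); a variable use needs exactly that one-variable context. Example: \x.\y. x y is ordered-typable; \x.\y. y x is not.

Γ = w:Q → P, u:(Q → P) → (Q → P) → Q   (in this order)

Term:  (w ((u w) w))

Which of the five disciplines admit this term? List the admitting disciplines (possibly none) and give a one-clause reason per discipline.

admitted by: relevant, unrestricted
variable uses: w: 3×; u: 1×
left-to-right use order: w, u, w, w
typing: well-typed at P
ordered: ✗, repeated use of w ×3
linear: ✗, repeated use of w ×3
affine: ✗, repeated use of w ×3
relevant: ✓, at least one use each (w, u)
unrestricted: ✓, type-checks (P) and nothing is barred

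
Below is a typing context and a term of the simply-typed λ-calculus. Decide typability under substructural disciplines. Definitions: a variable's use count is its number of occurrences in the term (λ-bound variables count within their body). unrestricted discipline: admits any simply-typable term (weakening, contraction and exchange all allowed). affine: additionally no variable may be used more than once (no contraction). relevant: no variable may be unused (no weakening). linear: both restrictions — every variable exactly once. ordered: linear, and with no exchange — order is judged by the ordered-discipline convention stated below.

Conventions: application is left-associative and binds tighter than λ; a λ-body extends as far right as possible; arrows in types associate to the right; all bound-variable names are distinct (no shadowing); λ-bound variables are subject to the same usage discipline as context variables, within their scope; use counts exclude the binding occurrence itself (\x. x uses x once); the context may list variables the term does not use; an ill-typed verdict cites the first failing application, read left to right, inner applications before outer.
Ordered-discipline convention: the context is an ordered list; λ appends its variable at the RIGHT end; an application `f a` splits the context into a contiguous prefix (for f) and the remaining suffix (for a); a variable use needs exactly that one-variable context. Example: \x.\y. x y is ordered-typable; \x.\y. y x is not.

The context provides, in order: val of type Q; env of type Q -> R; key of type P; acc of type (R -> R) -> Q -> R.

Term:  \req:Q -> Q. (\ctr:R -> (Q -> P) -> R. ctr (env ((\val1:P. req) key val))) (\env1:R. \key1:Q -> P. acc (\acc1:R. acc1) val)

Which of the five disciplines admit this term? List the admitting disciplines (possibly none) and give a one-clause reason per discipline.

accepted by: unrestricted
variable uses: val=2, env=1, key=1, acc=1, req (λ-bound)=1, ctr (λ-bound)=1, val1 (λ-bound)=0, env1 (λ-bound)=0, key1 (λ-bound)=0, acc1 (λ-bound)=1
left-to-right use order: ctr, env, req, key, val, acc, acc1, val
typing: the term checks, with type (Q -> Q) -> (Q -> P) -> R
ordered ✗ (val ×2 used more than once (contraction); val1, env1, key1 never used (weakening))
linear ✗ (val ×2 used more than once (contraction); val1, env1, key1 never used (weakening))
affine ✗ (val ×2 used more than once (contraction))
relevant ✗ (val1, env1, key1 never used (weakening))
unrestricted ✓ (typability at (Q -> Q) -> (Q -> P) -> R is all that's needed)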